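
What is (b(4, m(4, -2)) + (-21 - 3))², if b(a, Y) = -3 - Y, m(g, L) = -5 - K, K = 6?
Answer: 256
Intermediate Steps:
m(g, L) = -11 (m(g, L) = -5 - 1*6 = -5 - 6 = -11)
(b(4, m(4, -2)) + (-21 - 3))² = ((-3 - 1*(-11)) + (-21 - 3))² = ((-3 + 11) - 24)² = (8 - 24)² = (-16)² = 256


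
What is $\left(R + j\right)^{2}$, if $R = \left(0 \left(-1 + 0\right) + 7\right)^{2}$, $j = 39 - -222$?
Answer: $96100$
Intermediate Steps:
$j = 261$ ($j = 39 + 222 = 261$)
$R = 49$ ($R = \left(0 \left(-1\right) + 7\right)^{2} = \left(0 + 7\right)^{2} = 7^{2} = 49$)
$\left(R + j\right)^{2} = \left(49 + 261\right)^{2} = 310^{2} = 96100$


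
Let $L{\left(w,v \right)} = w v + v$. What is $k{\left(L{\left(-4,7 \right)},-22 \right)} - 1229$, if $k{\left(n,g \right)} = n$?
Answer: $-1250$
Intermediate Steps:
$L{\left(w,v \right)} = v + v w$ ($L{\left(w,v \right)} = v w + v = v + v w$)
$k{\left(L{\left(-4,7 \right)},-22 \right)} - 1229 = 7 \left(1 - 4\right) - 1229 = 7 \left(-3\right) - 1229 = -21 - 1229 = -1250$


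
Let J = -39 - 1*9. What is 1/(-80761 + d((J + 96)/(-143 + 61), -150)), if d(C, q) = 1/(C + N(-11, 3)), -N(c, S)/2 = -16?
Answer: -1288/104020127 ≈ -1.2382e-5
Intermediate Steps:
J = -48 (J = -39 - 9 = -48)
N(c, S) = 32 (N(c, S) = -2*(-16) = 32)
d(C, q) = 1/(32 + C) (d(C, q) = 1/(C + 32) = 1/(32 + C))
1/(-80761 + d((J + 96)/(-143 + 61), -150)) = 1/(-80761 + 1/(32 + (-48 + 96)/(-143 + 61))) = 1/(-80761 + 1/(32 + 48/(-82))) = 1/(-80761 + 1/(32 + 48*(-1/82))) = 1/(-80761 + 1/(32 - 24/41)) = 1/(-80761 + 1/(1288/41)) = 1/(-80761 + 41/1288) = 1/(-104020127/1288) = -1288/104020127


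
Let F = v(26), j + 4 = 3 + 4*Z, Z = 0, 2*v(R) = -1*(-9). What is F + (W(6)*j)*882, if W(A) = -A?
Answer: 10593/2 ≈ 5296.5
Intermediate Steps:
v(R) = 9/2 (v(R) = (-1*(-9))/2 = (1/2)*9 = 9/2)
j = -1 (j = -4 + (3 + 4*0) = -4 + (3 + 0) = -4 + 3 = -1)
F = 9/2 ≈ 4.5000
F + (W(6)*j)*882 = 9/2 + (-1*6*(-1))*882 = 9/2 - 6*(-1)*882 = 9/2 + 6*882 = 9/2 + 5292 = 10593/2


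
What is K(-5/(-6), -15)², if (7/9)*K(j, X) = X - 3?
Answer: 26244/49 ≈ 535.59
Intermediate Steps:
K(j, X) = -27/7 + 9*X/7 (K(j, X) = 9*(X - 3)/7 = 9*(-3 + X)/7 = -27/7 + 9*X/7)
K(-5/(-6), -15)² = (-27/7 + (9/7)*(-15))² = (-27/7 - 135/7)² = (-162/7)² = 26244/49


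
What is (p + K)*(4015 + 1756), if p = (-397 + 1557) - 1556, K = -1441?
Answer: -10601327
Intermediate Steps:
p = -396 (p = 1160 - 1556 = -396)
(p + K)*(4015 + 1756) = (-396 - 1441)*(4015 + 1756) = -1837*5771 = -10601327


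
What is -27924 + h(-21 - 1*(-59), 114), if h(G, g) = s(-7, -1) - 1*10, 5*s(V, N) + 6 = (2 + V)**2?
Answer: -139651/5 ≈ -27930.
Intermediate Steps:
s(V, N) = -6/5 + (2 + V)**2/5
h(G, g) = -31/5 (h(G, g) = (-6/5 + (2 - 7)**2/5) - 1*10 = (-6/5 + (1/5)*(-5)**2) - 10 = (-6/5 + (1/5)*25) - 10 = (-6/5 + 5) - 10 = 19/5 - 10 = -31/5)
-27924 + h(-21 - 1*(-59), 114) = -27924 - 31/5 = -139651/5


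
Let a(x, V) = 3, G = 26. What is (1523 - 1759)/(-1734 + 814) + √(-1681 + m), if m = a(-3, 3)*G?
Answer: 59/230 + I*√1603 ≈ 0.25652 + 40.037*I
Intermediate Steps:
m = 78 (m = 3*26 = 78)
(1523 - 1759)/(-1734 + 814) + √(-1681 + m) = (1523 - 1759)/(-1734 + 814) + √(-1681 + 78) = -236/(-920) + √(-1603) = -236*(-1/920) + I*√1603 = 59/230 + I*√1603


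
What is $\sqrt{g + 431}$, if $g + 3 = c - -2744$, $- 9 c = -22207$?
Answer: $\frac{\sqrt{50755}}{3} \approx 75.096$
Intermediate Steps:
$c = \frac{22207}{9}$ ($c = \left(- \frac{1}{9}\right) \left(-22207\right) = \frac{22207}{9} \approx 2467.4$)
$g = \frac{46876}{9}$ ($g = -3 + \left(\frac{22207}{9} - -2744\right) = -3 + \left(\frac{22207}{9} + 2744\right) = -3 + \frac{46903}{9} = \frac{46876}{9} \approx 5208.4$)
$\sqrt{g + 431} = \sqrt{\frac{46876}{9} + 431} = \sqrt{\frac{50755}{9}} = \frac{\sqrt{50755}}{3}$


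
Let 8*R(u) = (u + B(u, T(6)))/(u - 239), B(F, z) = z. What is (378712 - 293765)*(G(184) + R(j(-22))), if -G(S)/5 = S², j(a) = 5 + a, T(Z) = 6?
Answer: -29449887137263/2048 ≈ -1.4380e+10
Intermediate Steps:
R(u) = (6 + u)/(8*(-239 + u)) (R(u) = ((u + 6)/(u - 239))/8 = ((6 + u)/(-239 + u))/8 = (6 + u)/(8*(-239 + u)))
G(S) = -5*S²
(378712 - 293765)*(G(184) + R(j(-22))) = (378712 - 293765)*(-5*184² + (6 + (5 - 22))/(8*(-239 + (5 - 22)))) = 84947*(-5*33856 + (6 - 17)/(8*(-239 - 17))) = 84947*(-169280 + (⅛)*(-11)/(-256)) = 84947*(-169280 + (⅛)*(-1/256)*(-11)) = 84947*(-169280 + 11/2048) = 84947*(-346685429/2048) = -29449887137263/2048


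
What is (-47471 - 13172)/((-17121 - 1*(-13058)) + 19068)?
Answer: -60643/15005 ≈ -4.0415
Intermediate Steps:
(-47471 - 13172)/((-17121 - 1*(-13058)) + 19068) = -60643/((-17121 + 13058) + 19068) = -60643/(-4063 + 19068) = -60643/15005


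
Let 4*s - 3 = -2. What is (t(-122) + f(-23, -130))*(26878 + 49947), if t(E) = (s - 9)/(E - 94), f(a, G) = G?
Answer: -8626295125/864 ≈ -9.9841e+6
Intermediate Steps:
s = 1/4 (s = 3/4 + (1/4)*(-2) = 3/4 - 1/2 = 1/4 ≈ 0.25000)
t(E) = -35/(4*(-94 + E)) (t(E) = (1/4 - 9)/(E - 94) = -35/(4*(-94 + E)))
(t(-122) + f(-23, -130))*(26878 + 49947) = (-35/(-376 + 4*(-122)) - 130)*(26878 + 49947) = (-35/(-376 - 488) - 130)*76825 = (-35/(-864) - 130)*76825 = (-35*(-1/864) - 130)*76825 = (35/864 - 130)*76825 = -112285/864*76825 = -8626295125/864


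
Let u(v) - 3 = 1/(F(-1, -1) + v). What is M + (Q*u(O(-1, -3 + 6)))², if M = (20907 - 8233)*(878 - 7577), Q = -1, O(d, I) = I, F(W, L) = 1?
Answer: -1358449847/16 ≈ -8.4903e+7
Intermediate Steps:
u(v) = 3 + 1/(1 + v)
M = -84903126 (M = 12674*(-6699) = -84903126)
M + (Q*u(O(-1, -3 + 6)))² = -84903126 + (-(4 + 3*(-3 + 6))/(1 + (-3 + 6)))² = -84903126 + (-(4 + 3*3)/(1 + 3))² = -84903126 + (-(4 + 9)/4)² = -84903126 + (-13/4)² = -84903126 + 169/16 = -1358449847/16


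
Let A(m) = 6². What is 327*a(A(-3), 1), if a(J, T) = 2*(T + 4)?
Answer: 3270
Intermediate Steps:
A(m) = 36
a(J, T) = 8 + 2*T (a(J, T) = 2*(4 + T) = 8 + 2*T)
327*a(A(-3), 1) = 327*(8 + 2*1) = 327*(8 + 2) = 327*10 = 3270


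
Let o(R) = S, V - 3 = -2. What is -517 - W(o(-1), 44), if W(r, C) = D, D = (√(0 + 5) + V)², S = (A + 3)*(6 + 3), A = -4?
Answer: -523 - 2*√5 ≈ -527.47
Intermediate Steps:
S = -9 (S = (-4 + 3)*(6 + 3) = -1*9 = -9)
V = 1 (V = 3 - 2 = 1)
o(R) = -9
D = (1 + √5)² (D = (√(0 + 5) + 1)² = (√5 + 1)² = (1 + √5)² ≈ 10.472)
W(r, C) = (1 + √5)²
-517 - W(o(-1), 44) = -517 - (1 + √5)²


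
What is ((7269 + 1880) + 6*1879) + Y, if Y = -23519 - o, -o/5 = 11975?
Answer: 56779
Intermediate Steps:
o = -59875 (o = -5*11975 = -59875)
Y = 36356 (Y = -23519 - 1*(-59875) = -23519 + 59875 = 36356)
((7269 + 1880) + 6*1879) + Y = ((7269 + 1880) + 6*1879) + 36356 = (9149 + 11274) + 36356 = 20423 + 36356 = 56779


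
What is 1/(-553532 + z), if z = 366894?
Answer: -1/186638 ≈ -5.3580e-6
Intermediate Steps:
1/(-553532 + z) = 1/(-553532 + 366894) = 1/(-186638) = -1/186638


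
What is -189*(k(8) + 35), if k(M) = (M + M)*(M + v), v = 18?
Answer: -85239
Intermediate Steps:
k(M) = 2*M*(18 + M) (k(M) = (M + M)*(M + 18) = (2*M)*(18 + M) = 2*M*(18 + M))
-189*(k(8) + 35) = -189*(2*8*(18 + 8) + 35) = -189*(2*8*26 + 35) = -189*(416 + 35) = -189*451 = -85239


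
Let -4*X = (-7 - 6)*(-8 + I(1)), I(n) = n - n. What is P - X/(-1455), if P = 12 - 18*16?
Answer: -401606/1455 ≈ -276.02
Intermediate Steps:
P = -276 (P = 12 - 288 = -276)
I(n) = 0
X = -26 (X = -(-7 - 6)*(-8 + 0)/4 = -(-13)*(-8)/4 = -¼*104 = -26)
P - X/(-1455) = -276 - (-26)/(-1455) = -276 - (-26)*(-1)/1455 = -276 - 1*26/1455 = -276 - 26/1455 = -401606/1455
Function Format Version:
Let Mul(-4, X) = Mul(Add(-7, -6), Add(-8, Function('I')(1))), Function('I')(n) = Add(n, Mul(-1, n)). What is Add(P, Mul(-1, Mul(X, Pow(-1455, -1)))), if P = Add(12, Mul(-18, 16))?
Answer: Rational(-401606, 1455) ≈ -276.02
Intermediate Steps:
P = -276 (P = Add(12, -288) = -276)
Function('I')(n) = 0
X = -26 (X = Mul(Rational(-1, 4), Mul(Add(-7, -6), Add(-8, 0))) = Mul(Rational(-1, 4), Mul(-13, -8)) = Mul(Rational(-1, 4), 104) = -26)
Add(P, Mul(-1, Mul(X, Pow(-1455, -1)))) = Add(-276, Mul(-1, Mul(-26, Pow(-1455, -1)))) = Add(-276, Mul(-1, Mul(-26, Rational(-1, 1455)))) = Add(-276, Mul(-1, Rational(26, 1455))) = Add(-276, Rational(-26, 1455)) = Rational(-401606, 1455)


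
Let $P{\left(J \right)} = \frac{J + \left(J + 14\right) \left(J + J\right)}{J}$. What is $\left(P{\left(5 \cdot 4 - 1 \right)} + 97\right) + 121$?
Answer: $285$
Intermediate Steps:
$P{\left(J \right)} = \frac{J + 2 J \left(14 + J\right)}{J}$ ($P{\left(J \right)} = \frac{J + \left(14 + J\right) 2 J}{J} = \frac{J + 2 J \left(14 + J\right)}{J}$)
$\left(P{\left(5 \cdot 4 - 1 \right)} + 97\right) + 121 = \left(\left(29 + 2 \left(5 \cdot 4 - 1\right)\right) + 97\right) + 121 = \left(\left(29 + 2 \left(20 - 1\right)\right) + 97\right) + 121 = \left(\left(29 + 2 \cdot 19\right) + 97\right) + 121 = \left(\left(29 + 38\right) + 97\right) + 121 = \left(67 + 97\right) + 121 = 164 + 121 = 285$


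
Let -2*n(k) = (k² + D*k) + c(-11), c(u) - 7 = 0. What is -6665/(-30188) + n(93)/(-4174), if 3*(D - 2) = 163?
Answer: 29693855/15750589 ≈ 1.8853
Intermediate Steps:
D = 169/3 (D = 2 + (⅓)*163 = 2 + 163/3 = 169/3 ≈ 56.333)
c(u) = 7 (c(u) = 7 + 0 = 7)
n(k) = -7/2 - 169*k/6 - k²/2 (n(k) = -((k² + 169*k/3) + 7)/2 = -(7 + k² + 169*k/3)/2 = -7/2 - 169*k/6 - k²/2)
-6665/(-30188) + n(93)/(-4174) = -6665/(-30188) + (-7/2 - 169/6*93 - ½*93²)/(-4174) = -6665*(-1/30188) + (-7/2 - 5239/2 - ½*8649)*(-1/4174) = 6665/30188 + (-7/2 - 5239/2 - 8649/2)*(-1/4174) = 6665/30188 - 13895/2*(-1/4174) = 6665/30188 + 13895/8348 = 29693855/15750589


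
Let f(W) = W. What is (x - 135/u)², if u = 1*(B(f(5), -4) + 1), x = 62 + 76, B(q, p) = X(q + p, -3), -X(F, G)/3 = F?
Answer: 168921/4 ≈ 42230.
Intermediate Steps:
X(F, G) = -3*F
B(q, p) = -3*p - 3*q (B(q, p) = -3*(q + p) = -3*(p + q) = -3*p - 3*q)
x = 138
u = -2 (u = 1*((-3*(-4) - 3*5) + 1) = 1*((12 - 15) + 1) = 1*(-3 + 1) = 1*(-2) = -2)
(x - 135/u)² = (138 - 135/(-2))² = (138 - 135*(-½))² = (138 + 135/2)² = (411/2)² = 168921/4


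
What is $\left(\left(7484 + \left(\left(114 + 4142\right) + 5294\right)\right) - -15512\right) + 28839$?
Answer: $61385$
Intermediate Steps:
$\left(\left(7484 + \left(\left(114 + 4142\right) + 5294\right)\right) - -15512\right) + 28839 = \left(\left(7484 + \left(4256 + 5294\right)\right) + 15512\right) + 28839 = \left(\left(7484 + 9550\right) + 15512\right) + 28839 = \left(17034 + 15512\right) + 28839 = 32546 + 28839 = 61385$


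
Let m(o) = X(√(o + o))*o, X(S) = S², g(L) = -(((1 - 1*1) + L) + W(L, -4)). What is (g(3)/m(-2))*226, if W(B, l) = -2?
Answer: -113/4 ≈ -28.250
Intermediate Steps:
g(L) = 2 - L (g(L) = -(((1 - 1*1) + L) - 2) = -(((1 - 1) + L) - 2) = -((0 + L) - 2) = -(L - 2) = -(-2 + L) = 2 - L)
m(o) = 2*o² (m(o) = (√(o + o))²*o = (√(2*o))²*o = (√2*√o)²*o = (2*o)*o = 2*o²)
(g(3)/m(-2))*226 = ((2 - 1*3)/((2*(-2)²)))*226 = ((2 - 3)/((2*4)))*226 = -1/8*226 = -1*⅛*226 = -⅛*226 = -113/4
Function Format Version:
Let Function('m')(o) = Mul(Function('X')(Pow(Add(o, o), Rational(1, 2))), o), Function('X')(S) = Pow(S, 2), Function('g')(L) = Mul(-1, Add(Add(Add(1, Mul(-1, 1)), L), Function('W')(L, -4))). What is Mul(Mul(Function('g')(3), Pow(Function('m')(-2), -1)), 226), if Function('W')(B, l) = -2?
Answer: Rational(-113, 4) ≈ -28.250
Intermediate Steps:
Function('g')(L) = Add(2, Mul(-1, L)) (Function('g')(L) = Mul(-1, Add(Add(Add(1, Mul(-1, 1)), L), -2)) = Mul(-1, Add(Add(Add(1, -1), L), -2)) = Mul(-1, Add(Add(0, L), -2)) = Mul(-1, Add(L, -2)) = Mul(-1, Add(-2, L)) = Add(2, Mul(-1, L)))
Function('m')(o) = Mul(2, Pow(o, 2)) (Function('m')(o) = Mul(Pow(Pow(Add(o, o), Rational(1, 2)), 2), o) = Mul(Pow(Pow(Mul(2, o), Rational(1, 2)), 2), o) = Mul(Pow(Mul(Pow(2, Rational(1, 2)), Pow(o, Rational(1, 2))), 2), o) = Mul(Mul(2, o), o) = Mul(2, Pow(o, 2)))
Mul(Mul(Function('g')(3), Pow(Function('m')(-2), -1)), 226) = Mul(Mul(Add(2, Mul(-1, 3)), Pow(Mul(2, Pow(-2, 2)), -1)), 226) = Mul(Mul(Add(2, -3), Pow(Mul(2, 4), -1)), 226) = Mul(Mul(-1, Pow(8, -1)), 226) = Mul(Mul(-1, Rational(1, 8)), 226) = Mul(Rational(-1, 8), 226) = Rational(-113, 4)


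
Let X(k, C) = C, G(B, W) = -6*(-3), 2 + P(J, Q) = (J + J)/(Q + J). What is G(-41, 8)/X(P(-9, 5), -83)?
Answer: -18/83 ≈ -0.21687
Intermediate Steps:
P(J, Q) = -2 + 2*J/(J + Q) (P(J, Q) = -2 + (J + J)/(Q + J) = -2 + (2*J)/(J + Q) = -2 + 2*J/(J + Q))
G(B, W) = 18
G(-41, 8)/X(P(-9, 5), -83) = 18/(-83) = 18*(-1/83) = -18/83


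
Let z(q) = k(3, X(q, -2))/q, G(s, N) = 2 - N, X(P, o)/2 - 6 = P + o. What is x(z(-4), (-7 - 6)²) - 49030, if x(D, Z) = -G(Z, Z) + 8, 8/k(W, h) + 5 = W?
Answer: -48855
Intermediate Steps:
X(P, o) = 12 + 2*P + 2*o (X(P, o) = 12 + 2*(P + o) = 12 + (2*P + 2*o) = 12 + 2*P + 2*o)
k(W, h) = 8/(-5 + W)
z(q) = -4/q (z(q) = (8/(-5 + 3))/q = (8/(-2))/q = (8*(-½))/q = -4/q)
x(D, Z) = 6 + Z (x(D, Z) = -(2 - Z) + 8 = (-2 + Z) + 8 = 6 + Z)
x(z(-4), (-7 - 6)²) - 49030 = (6 + (-7 - 6)²) - 49030 = (6 + (-13)²) - 49030 = (6 + 169) - 49030 = 175 - 49030 = -48855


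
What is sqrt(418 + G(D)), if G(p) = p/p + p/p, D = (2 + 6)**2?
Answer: 2*sqrt(105) ≈ 20.494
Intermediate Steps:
D = 64 (D = 8**2 = 64)
G(p) = 2 (G(p) = 1 + 1 = 2)
sqrt(418 + G(D)) = sqrt(418 + 2) = sqrt(420) = 2*sqrt(105)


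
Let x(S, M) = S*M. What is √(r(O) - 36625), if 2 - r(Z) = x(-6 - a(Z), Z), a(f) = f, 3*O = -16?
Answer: I*√329639/3 ≈ 191.38*I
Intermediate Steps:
O = -16/3 (O = (⅓)*(-16) = -16/3 ≈ -5.3333)
x(S, M) = M*S
r(Z) = 2 - Z*(-6 - Z)
√(r(O) - 36625) = √((2 - 16*(6 - 16/3)/3) - 36625) = √((2 - 16/3*⅔) - 36625) = √((2 - 32/9) - 36625) = √(-14/9 - 36625) = √(-329639/9) = I*√329639/3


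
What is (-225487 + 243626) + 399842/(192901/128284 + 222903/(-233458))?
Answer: 6136516325922129/8219696603 ≈ 7.4656e+5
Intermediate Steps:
(-225487 + 243626) + 399842/(192901/128284 + 222903/(-233458)) = 18139 + 399842/(192901*(1/128284) + 222903*(-1/233458)) = 18139 + 399842/(192901/128284 - 222903/233458) = 18139 + 399842/(8219696603/14974463036) = 18139 + 399842*(14974463036/8219696603) = 18139 + 5987419249240312/8219696603 = 6136516325922129/8219696603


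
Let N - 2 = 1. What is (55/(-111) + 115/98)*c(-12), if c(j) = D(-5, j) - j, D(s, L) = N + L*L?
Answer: 390875/3626 ≈ 107.80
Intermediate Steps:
N = 3 (N = 2 + 1 = 3)
D(s, L) = 3 + L**2 (D(s, L) = 3 + L*L = 3 + L**2)
c(j) = 3 + j**2 - j (c(j) = (3 + j**2) - j = 3 + j**2 - j)
(55/(-111) + 115/98)*c(-12) = (55/(-111) + 115/98)*(3 + (-12)**2 - 1*(-12)) = (55*(-1/111) + 115*(1/98))*(3 + 144 + 12) = (-55/111 + 115/98)*159 = (7375/10878)*159 = 390875/3626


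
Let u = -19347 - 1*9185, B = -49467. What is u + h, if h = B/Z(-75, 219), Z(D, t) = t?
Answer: -2099325/73 ≈ -28758.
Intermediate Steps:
h = -16489/73 (h = -49467/219 = -49467*1/219 = -16489/73 ≈ -225.88)
u = -28532 (u = -19347 - 9185 = -28532)
u + h = -28532 - 16489/73 = -2099325/73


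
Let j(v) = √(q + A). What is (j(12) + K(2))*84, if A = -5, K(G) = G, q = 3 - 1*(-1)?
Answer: 168 + 84*I ≈ 168.0 + 84.0*I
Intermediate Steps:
q = 4 (q = 3 + 1 = 4)
j(v) = I (j(v) = √(4 - 5) = √(-1) = I)
(j(12) + K(2))*84 = (I + 2)*84 = (2 + I)*84 = 168 + 84*I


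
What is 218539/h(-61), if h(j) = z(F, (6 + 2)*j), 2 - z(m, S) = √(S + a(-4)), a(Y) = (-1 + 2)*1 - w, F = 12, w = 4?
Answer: 437078/495 + 218539*I*√491/495 ≈ 882.99 + 9782.8*I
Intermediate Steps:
a(Y) = -3 (a(Y) = (-1 + 2)*1 - 1*4 = 1*1 - 4 = 1 - 4 = -3)
z(m, S) = 2 - √(-3 + S) (z(m, S) = 2 - √(S - 3) = 2 - √(-3 + S))
h(j) = 2 - √(-3 + 8*j) (h(j) = 2 - √(-3 + (6 + 2)*j) = 2 - √(-3 + 8*j))
218539/h(-61) = 218539/(2 - √(-3 + 8*(-61))) = 218539/(2 - √(-3 - 488)) = 218539/(2 - √(-491)) = 218539/(2 - I*√491)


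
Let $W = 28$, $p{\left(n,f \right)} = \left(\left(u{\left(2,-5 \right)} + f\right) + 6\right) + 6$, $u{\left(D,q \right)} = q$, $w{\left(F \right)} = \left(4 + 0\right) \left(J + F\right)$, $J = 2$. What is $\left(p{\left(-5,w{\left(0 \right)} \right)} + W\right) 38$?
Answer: $1634$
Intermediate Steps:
$w{\left(F \right)} = 8 + 4 F$ ($w{\left(F \right)} = \left(4 + 0\right) \left(2 + F\right) = 4 \left(2 + F\right) = 8 + 4 F$)
$p{\left(n,f \right)} = 7 + f$ ($p{\left(n,f \right)} = \left(\left(-5 + f\right) + 6\right) + 6 = \left(1 + f\right) + 6 = 7 + f$)
$\left(p{\left(-5,w{\left(0 \right)} \right)} + W\right) 38 = \left(\left(7 + \left(8 + 4 \cdot 0\right)\right) + 28\right) 38 = \left(\left(7 + \left(8 + 0\right)\right) + 28\right) 38 = \left(\left(7 + 8\right) + 28\right) 38 = \left(15 + 28\right) 38 = 43 \cdot 38 = 1634$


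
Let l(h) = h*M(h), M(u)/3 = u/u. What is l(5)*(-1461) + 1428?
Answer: -20487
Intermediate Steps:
M(u) = 3 (M(u) = 3*(u/u) = 3*1 = 3)
l(h) = 3*h (l(h) = h*3 = 3*h)
l(5)*(-1461) + 1428 = (3*5)*(-1461) + 1428 = 15*(-1461) + 1428 = -21915 + 1428 = -20487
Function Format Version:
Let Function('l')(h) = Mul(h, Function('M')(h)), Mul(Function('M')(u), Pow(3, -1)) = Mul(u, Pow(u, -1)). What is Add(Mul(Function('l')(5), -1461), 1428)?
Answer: -20487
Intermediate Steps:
Function('M')(u) = 3 (Function('M')(u) = Mul(3, Mul(u, Pow(u, -1))) = Mul(3, 1) = 3)
Function('l')(h) = Mul(3, h) (Function('l')(h) = Mul(h, 3) = Mul(3, h))
Add(Mul(Function('l')(5), -1461), 1428) = Add(Mul(Mul(3, 5), -1461), 1428) = Add(Mul(15, -1461), 1428) = Add(-21915, 1428) = -20487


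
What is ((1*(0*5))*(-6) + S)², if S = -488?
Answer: 238144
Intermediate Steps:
((1*(0*5))*(-6) + S)² = ((1*(0*5))*(-6) - 488)² = ((1*0)*(-6) - 488)² = (0*(-6) - 488)² = (0 - 488)² = (-488)² = 238144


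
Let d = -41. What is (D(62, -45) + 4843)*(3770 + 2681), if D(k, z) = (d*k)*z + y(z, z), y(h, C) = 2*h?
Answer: 768591493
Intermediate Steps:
D(k, z) = 2*z - 41*k*z (D(k, z) = (-41*k)*z + 2*z = -41*k*z + 2*z = 2*z - 41*k*z)
(D(62, -45) + 4843)*(3770 + 2681) = (-45*(2 - 41*62) + 4843)*(3770 + 2681) = (-45*(2 - 2542) + 4843)*6451 = (-45*(-2540) + 4843)*6451 = (114300 + 4843)*6451 = 119143*6451 = 768591493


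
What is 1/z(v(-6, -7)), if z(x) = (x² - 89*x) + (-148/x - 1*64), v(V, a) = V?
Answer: 3/1592 ≈ 0.0018844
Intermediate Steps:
z(x) = -64 + x² - 148/x - 89*x (z(x) = (x² - 89*x) + (-148/x - 64) = (x² - 89*x) + (-64 - 148/x) = -64 + x² - 148/x - 89*x)
1/z(v(-6, -7)) = 1/(-64 + (-6)² - 148/(-6) - 89*(-6)) = 1/(-64 + 36 - 148*(-⅙) + 534) = 1/(-64 + 36 + 74/3 + 534) = 1/(1592/3) = 3/1592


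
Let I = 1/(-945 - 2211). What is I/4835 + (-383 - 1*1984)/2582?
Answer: -18059335501/19699704660 ≈ -0.91673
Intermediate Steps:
I = -1/3156 (I = 1/(-3156) = -1/3156 ≈ -0.00031686)
I/4835 + (-383 - 1*1984)/2582 = -1/3156/4835 + (-383 - 1*1984)/2582 = -1/3156*1/4835 + (-383 - 1984)*(1/2582) = -1/15259260 - 2367*1/2582 = -1/15259260 - 2367/2582 = -18059335501/19699704660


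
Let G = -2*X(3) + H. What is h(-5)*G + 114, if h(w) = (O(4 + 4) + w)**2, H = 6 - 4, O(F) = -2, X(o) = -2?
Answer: 408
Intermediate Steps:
H = 2
h(w) = (-2 + w)**2
G = 6 (G = -2*(-2) + 2 = 4 + 2 = 6)
h(-5)*G + 114 = (-2 - 5)**2*6 + 114 = (-7)**2*6 + 114 = 49*6 + 114 = 294 + 114 = 408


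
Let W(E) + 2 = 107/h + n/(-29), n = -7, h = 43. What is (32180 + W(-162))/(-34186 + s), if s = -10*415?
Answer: -20064685/23902496 ≈ -0.83944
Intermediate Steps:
W(E) = 910/1247 (W(E) = -2 + (107/43 - 7/(-29)) = -2 + (107*(1/43) - 7*(-1/29)) = -2 + (107/43 + 7/29) = -2 + 3404/1247 = 910/1247)
s = -4150
(32180 + W(-162))/(-34186 + s) = (32180 + 910/1247)/(-34186 - 4150) = (40129370/1247)/(-38336) = (40129370/1247)*(-1/38336) = -20064685/23902496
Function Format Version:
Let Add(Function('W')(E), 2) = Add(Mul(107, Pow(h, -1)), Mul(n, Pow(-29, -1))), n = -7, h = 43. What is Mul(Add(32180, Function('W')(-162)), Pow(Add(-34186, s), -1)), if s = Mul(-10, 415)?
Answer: Rational(-20064685, 23902496) ≈ -0.83944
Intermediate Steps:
Function('W')(E) = Rational(910, 1247) (Function('W')(E) = Add(-2, Add(Mul(107, Pow(43, -1)), Mul(-7, Pow(-29, -1)))) = Add(-2, Add(Mul(107, Rational(1, 43)), Mul(-7, Rational(-1, 29)))) = Add(-2, Add(Rational(107, 43), Rational(7, 29))) = Add(-2, Rational(3404, 1247)) = Rational(910, 1247))
s = -4150
Mul(Add(32180, Function('W')(-162)), Pow(Add(-34186, s), -1)) = Mul(Add(32180, Rational(910, 1247)), Pow(Add(-34186, -4150), -1)) = Mul(Rational(40129370, 1247), Pow(-38336, -1)) = Mul(Rational(40129370, 1247), Rational(-1, 38336)) = Rational(-20064685, 23902496)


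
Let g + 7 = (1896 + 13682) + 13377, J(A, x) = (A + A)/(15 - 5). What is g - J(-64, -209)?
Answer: 144804/5 ≈ 28961.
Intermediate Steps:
J(A, x) = A/5 (J(A, x) = (2*A)/10 = (2*A)*(⅒) = A/5)
g = 28948 (g = -7 + ((1896 + 13682) + 13377) = -7 + (15578 + 13377) = -7 + 28955 = 28948)
g - J(-64, -209) = 28948 - (-64)/5 = 28948 - 1*(-64/5) = 28948 + 64/5 = 144804/5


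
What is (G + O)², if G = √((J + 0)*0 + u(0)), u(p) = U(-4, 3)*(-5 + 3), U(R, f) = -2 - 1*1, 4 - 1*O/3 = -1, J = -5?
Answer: (15 + √6)² ≈ 304.48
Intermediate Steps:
O = 15 (O = 12 - 3*(-1) = 12 + 3 = 15)
U(R, f) = -3 (U(R, f) = -2 - 1 = -3)
u(p) = 6 (u(p) = -3*(-5 + 3) = -3*(-2) = 6)
G = √6 (G = √((-5 + 0)*0 + 6) = √(-5*0 + 6) = √(0 + 6) = √6 ≈ 2.4495)
(G + O)² = (√6 + 15)² = (15 + √6)²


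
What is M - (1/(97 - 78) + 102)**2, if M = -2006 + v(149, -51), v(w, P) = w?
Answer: -4430098/361 ≈ -12272.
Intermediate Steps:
M = -1857 (M = -2006 + 149 = -1857)
M - (1/(97 - 78) + 102)**2 = -1857 - (1/(97 - 78) + 102)**2 = -1857 - (1/19 + 102)**2 = -1857 - (1939/19)**2 = -1857 - 1*3759721/361 = -1857 - 3759721/361 = -4430098/361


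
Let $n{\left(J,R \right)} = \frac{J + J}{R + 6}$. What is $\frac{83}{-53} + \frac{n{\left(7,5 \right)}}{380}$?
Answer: $- \frac{173099}{110770} \approx -1.5627$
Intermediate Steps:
$n{\left(J,R \right)} = \frac{2 J}{6 + R}$
$\frac{83}{-53} + \frac{n{\left(7,5 \right)}}{380} = \frac{83}{-53} + \frac{2 \cdot 7 \frac{1}{6 + 5}}{380} = 83 \left(- \frac{1}{53}\right) + 2 \cdot 7 \cdot \frac{1}{11} \cdot \frac{1}{380} = - \frac{83}{53} + 2 \cdot 7 \cdot \frac{1}{11} \cdot \frac{1}{380} = - \frac{83}{53} + \frac{14}{11} \cdot \frac{1}{380} = - \frac{83}{53} + \frac{7}{2090} = - \frac{173099}{110770}$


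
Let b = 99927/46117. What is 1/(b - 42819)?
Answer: -46117/1974583896 ≈ -2.3355e-5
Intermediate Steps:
b = 99927/46117 (b = 99927*(1/46117) = 99927/46117 ≈ 2.1668)
1/(b - 42819) = 1/(99927/46117 - 42819) = 1/(-1974583896/46117) = -46117/1974583896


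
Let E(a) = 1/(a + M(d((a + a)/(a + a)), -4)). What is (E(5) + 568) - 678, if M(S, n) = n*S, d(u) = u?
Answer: -109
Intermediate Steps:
M(S, n) = S*n
E(a) = 1/(-4 + a) (E(a) = 1/(a + ((a + a)/(a + a))*(-4)) = 1/(a + ((2*a)/((2*a)))*(-4)) = 1/(a + ((2*a)*(1/(2*a)))*(-4)) = 1/(a + 1*(-4)) = 1/(a - 4) = 1/(-4 + a))
(E(5) + 568) - 678 = (1/(-4 + 5) + 568) - 678 = (1/1 + 568) - 678 = (1 + 568) - 678 = 569 - 678 = -109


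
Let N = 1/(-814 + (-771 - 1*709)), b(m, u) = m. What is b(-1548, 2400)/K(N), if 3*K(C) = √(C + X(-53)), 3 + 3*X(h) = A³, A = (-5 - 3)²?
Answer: -4644*√4138500685782/601351451 ≈ -15.710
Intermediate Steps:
A = 64 (A = (-8)² = 64)
X(h) = 262141/3 (X(h) = -1 + (⅓)*64³ = -1 + (⅓)*262144 = -1 + 262144/3 = 262141/3)
N = -1/2294 (N = 1/(-814 + (-771 - 709)) = 1/(-814 - 1480) = 1/(-2294) = -1/2294 ≈ -0.00043592)
K(C) = √(262141/3 + C)/3 (K(C) = √(C + 262141/3)/3 = √(262141/3 + C)/3)
b(-1548, 2400)/K(N) = -1548*9/√(786423 + 9*(-1/2294)) = -1548*9/√(786423 - 9/2294) = -1548*3*√4138500685782/601351451 = -4644*√4138500685782/601351451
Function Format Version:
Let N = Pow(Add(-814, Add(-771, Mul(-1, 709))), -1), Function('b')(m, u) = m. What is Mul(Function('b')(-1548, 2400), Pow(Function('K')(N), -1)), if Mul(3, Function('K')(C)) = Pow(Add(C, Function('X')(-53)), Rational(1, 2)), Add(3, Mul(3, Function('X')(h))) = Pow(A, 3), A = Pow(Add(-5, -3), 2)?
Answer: Mul(Rational(-4644, 601351451), Pow(4138500685782, Rational(1, 2))) ≈ -15.710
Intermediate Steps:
A = 64 (A = Pow(-8, 2) = 64)
Function('X')(h) = Rational(262141, 3) (Function('X')(h) = Add(-1, Mul(Rational(1, 3), Pow(64, 3))) = Add(-1, Mul(Rational(1, 3), 262144)) = Add(-1, Rational(262144, 3)) = Rational(262141, 3))
N = Rational(-1, 2294) (N = Pow(Add(-814, Add(-771, -709)), -1) = Pow(Add(-814, -1480), -1) = Pow(-2294, -1) = Rational(-1, 2294) ≈ -0.00043592)
Function('K')(C) = Mul(Rational(1, 3), Pow(Add(Rational(262141, 3), C), Rational(1, 2))) (Function('K')(C) = Mul(Rational(1, 3), Pow(Add(C, Rational(262141, 3)), Rational(1, 2))) = Mul(Rational(1, 3), Pow(Add(Rational(262141, 3), C), Rational(1, 2))))
Mul(Function('b')(-1548, 2400), Pow(Function('K')(N), -1)) = Mul(-1548, Pow(Mul(Rational(1, 9), Pow(Add(786423, Mul(9, Rational(-1, 2294))), Rational(1, 2))), -1)) = Mul(-1548, Pow(Mul(Rational(1, 9), Pow(Add(786423, Rational(-9, 2294)), Rational(1, 2))), -1)) = Mul(-1548, Pow(Mul(Rational(1, 9), Pow(Rational(1804054353, 2294), Rational(1, 2))), -1)) = Mul(-1548, Pow(Mul(Rational(1, 9), Mul(Rational(1, 2294), Pow(4138500685782, Rational(1, 2)))), -1)) = Mul(-1548, Pow(Mul(Rational(1, 20646), Pow(4138500685782, Rational(1, 2))), -1)) = Mul(-1548, Mul(Rational(3, 601351451), Pow(4138500685782, Rational(1, 2)))) = Mul(Rational(-4644, 601351451), Pow(4138500685782, Rational(1, 2)))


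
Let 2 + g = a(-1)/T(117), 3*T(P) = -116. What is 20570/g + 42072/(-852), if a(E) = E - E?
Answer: -733741/71 ≈ -10334.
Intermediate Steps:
a(E) = 0
T(P) = -116/3 (T(P) = (⅓)*(-116) = -116/3)
g = -2 (g = -2 + 0/(-116/3) = -2 - 3/116*0 = -2 + 0 = -2)
20570/g + 42072/(-852) = 20570/(-2) + 42072/(-852) = 20570*(-½) + 42072*(-1/852) = -10285 - 3506/71 = -733741/71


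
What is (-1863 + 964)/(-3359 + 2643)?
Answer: 899/716 ≈ 1.2556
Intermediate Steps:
(-1863 + 964)/(-3359 + 2643) = -899/(-716) = -899*(-1/716) = 899/716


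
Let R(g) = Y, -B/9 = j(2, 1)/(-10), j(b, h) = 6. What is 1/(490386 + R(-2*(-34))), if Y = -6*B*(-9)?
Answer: 5/2453388 ≈ 2.0380e-6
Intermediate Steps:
B = 27/5 (B = -54/(-10) = -54*(-1)/10 = -9*(-⅗) = 27/5 ≈ 5.4000)
Y = 1458/5 (Y = -6*27/5*(-9) = -162/5*(-9) = 1458/5 ≈ 291.60)
R(g) = 1458/5
1/(490386 + R(-2*(-34))) = 1/(490386 + 1458/5) = 1/(2453388/5) = 5/2453388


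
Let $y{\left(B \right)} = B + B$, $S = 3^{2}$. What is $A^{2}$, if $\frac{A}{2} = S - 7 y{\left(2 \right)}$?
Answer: $1444$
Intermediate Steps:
$S = 9$
$y{\left(B \right)} = 2 B$
$A = -38$ ($A = 2 \left(9 - 7 \cdot 2 \cdot 2\right) = 2 \left(9 - 28\right) = 2 \left(-19\right) = -38$)
$A^{2} = \left(-38\right)^{2} = 1444$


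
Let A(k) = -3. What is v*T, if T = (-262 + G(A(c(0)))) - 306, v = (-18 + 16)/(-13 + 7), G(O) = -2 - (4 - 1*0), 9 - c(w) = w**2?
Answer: -574/3 ≈ -191.33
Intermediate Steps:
c(w) = 9 - w**2
G(O) = -6 (G(O) = -2 - (4 + 0) = -2 - 1*4 = -2 - 4 = -6)
v = 1/3 (v = -2/(-6) = -2*(-1/6) = 1/3 ≈ 0.33333)
T = -574 (T = (-262 - 6) - 306 = -268 - 306 = -574)
v*T = (1/3)*(-574) = -574/3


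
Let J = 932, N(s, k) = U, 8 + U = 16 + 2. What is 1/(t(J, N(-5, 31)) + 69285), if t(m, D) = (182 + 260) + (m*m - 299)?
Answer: 1/938052 ≈ 1.0660e-6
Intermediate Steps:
U = 10 (U = -8 + (16 + 2) = -8 + 18 = 10)
N(s, k) = 10
t(m, D) = 143 + m² (t(m, D) = 442 + (m² - 299) = 442 + (-299 + m²) = 143 + m²)
1/(t(J, N(-5, 31)) + 69285) = 1/((143 + 932²) + 69285) = 1/((143 + 868624) + 69285) = 1/(868767 + 69285) = 1/938052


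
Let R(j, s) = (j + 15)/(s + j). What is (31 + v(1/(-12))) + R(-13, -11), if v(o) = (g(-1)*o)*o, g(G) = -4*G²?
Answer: 278/9 ≈ 30.889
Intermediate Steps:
v(o) = -4*o² (v(o) = ((-4*(-1)²)*o)*o = ((-4*1)*o)*o = (-4*o)*o = -4*o²)
R(j, s) = (15 + j)/(j + s)
(31 + v(1/(-12))) + R(-13, -11) = (31 - 4*(1/(-12))²) + (15 - 13)/(-13 - 11) = (31 - 4*(-1/12)²) + 2/(-24) = (31 - 4*1/144) - 1/24*2 = (31 - 1/36) - 1/12 = 1115/36 - 1/12 = 278/9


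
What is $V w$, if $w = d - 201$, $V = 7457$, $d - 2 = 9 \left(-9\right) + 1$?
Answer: $-2080503$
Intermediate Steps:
$d = -78$ ($d = 2 + \left(9 \left(-9\right) + 1\right) = 2 + \left(-81 + 1\right) = 2 - 80 = -78$)
$w = -279$ ($w = -78 - 201 = -279$)
$V w = 7457 \left(-279\right) = -2080503$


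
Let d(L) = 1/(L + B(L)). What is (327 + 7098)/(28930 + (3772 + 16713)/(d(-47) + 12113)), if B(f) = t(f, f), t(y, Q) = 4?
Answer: 773474130/3013860559 ≈ 0.25664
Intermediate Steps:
B(f) = 4
d(L) = 1/(4 + L) (d(L) = 1/(L + 4) = 1/(4 + L))
(327 + 7098)/(28930 + (3772 + 16713)/(d(-47) + 12113)) = (327 + 7098)/(28930 + (3772 + 16713)/(1/(4 - 47) + 12113)) = 7425/(28930 + 20485/(1/(-43) + 12113)) = 7425/(28930 + 20485/(-1/43 + 12113)) = 7425/(28930 + 20485/(520858/43)) = 7425/(28930 + 20485*(43/520858)) = 7425/(28930 + 880855/520858) = 7425/(15069302795/520858) = 7425*(520858/15069302795) = 773474130/3013860559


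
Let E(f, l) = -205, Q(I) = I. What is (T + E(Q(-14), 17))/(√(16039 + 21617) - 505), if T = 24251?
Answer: -12143230/217369 - 144276*√1046/217369 ≈ -77.331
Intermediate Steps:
(T + E(Q(-14), 17))/(√(16039 + 21617) - 505) = (24251 - 205)/(√(16039 + 21617) - 505) = 24046/(√37656 - 505) = 24046/(6*√1046 - 505) = 24046/(-505 + 6*√1046)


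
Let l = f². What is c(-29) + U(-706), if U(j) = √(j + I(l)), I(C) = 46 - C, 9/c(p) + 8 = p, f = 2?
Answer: -9/37 + 2*I*√166 ≈ -0.24324 + 25.768*I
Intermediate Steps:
c(p) = 9/(-8 + p)
l = 4 (l = 2² = 4)
U(j) = √(42 + j) (U(j) = √(j + (46 - 1*4)) = √(j + (46 - 4)) = √(j + 42) = √(42 + j))
c(-29) + U(-706) = 9/(-8 - 29) + √(42 - 706) = 9/(-37) + √(-664) = 9*(-1/37) + 2*I*√166 = -9/37 + 2*I*√166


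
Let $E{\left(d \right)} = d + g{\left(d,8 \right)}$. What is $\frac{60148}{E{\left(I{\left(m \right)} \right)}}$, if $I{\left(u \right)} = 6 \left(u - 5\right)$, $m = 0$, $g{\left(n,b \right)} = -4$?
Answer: $- \frac{30074}{17} \approx -1769.1$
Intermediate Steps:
$I{\left(u \right)} = -30 + 6 u$ ($I{\left(u \right)} = 6 \left(-5 + u\right) = -30 + 6 u$)
$E{\left(d \right)} = -4 + d$ ($E{\left(d \right)} = d - 4 = -4 + d$)
$\frac{60148}{E{\left(I{\left(m \right)} \right)}} = \frac{60148}{-4 + \left(-30 + 6 \cdot 0\right)} = \frac{60148}{-4 + \left(-30 + 0\right)} = \frac{60148}{-4 - 30} = \frac{60148}{-34} = 60148 \left(- \frac{1}{34}\right) = - \frac{30074}{17}$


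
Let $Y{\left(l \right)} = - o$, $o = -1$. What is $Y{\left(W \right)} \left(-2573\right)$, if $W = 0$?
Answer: $-2573$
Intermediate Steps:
$Y{\left(l \right)} = 1$ ($Y{\left(l \right)} = \left(-1\right) \left(-1\right) = 1$)
$Y{\left(W \right)} \left(-2573\right) = 1 \left(-2573\right) = -2573$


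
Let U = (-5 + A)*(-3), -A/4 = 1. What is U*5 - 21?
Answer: 114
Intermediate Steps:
A = -4 (A = -4*1 = -4)
U = 27 (U = (-5 - 4)*(-3) = -9*(-3) = 27)
U*5 - 21 = 27*5 - 21 = 135 - 21 = 114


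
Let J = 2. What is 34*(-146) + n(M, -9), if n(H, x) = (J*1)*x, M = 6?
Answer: -4982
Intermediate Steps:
n(H, x) = 2*x (n(H, x) = (2*1)*x = 2*x)
34*(-146) + n(M, -9) = 34*(-146) + 2*(-9) = -4964 - 18 = -4982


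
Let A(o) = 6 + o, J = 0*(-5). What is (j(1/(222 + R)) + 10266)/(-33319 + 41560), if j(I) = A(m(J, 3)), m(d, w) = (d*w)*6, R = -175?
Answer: 3424/2747 ≈ 1.2465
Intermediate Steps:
J = 0
m(d, w) = 6*d*w
j(I) = 6 (j(I) = 6 + 6*0*3 = 6 + 0 = 6)
(j(1/(222 + R)) + 10266)/(-33319 + 41560) = (6 + 10266)/(-33319 + 41560) = 10272/8241 = 10272*(1/8241) = 3424/2747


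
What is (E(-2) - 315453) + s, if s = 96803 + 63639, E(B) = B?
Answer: -155013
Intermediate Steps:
s = 160442
(E(-2) - 315453) + s = (-2 - 315453) + 160442 = -315455 + 160442 = -155013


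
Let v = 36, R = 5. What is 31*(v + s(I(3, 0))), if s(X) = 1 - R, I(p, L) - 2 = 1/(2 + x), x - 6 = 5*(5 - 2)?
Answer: 992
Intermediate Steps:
x = 21 (x = 6 + 5*(5 - 2) = 6 + 5*3 = 6 + 15 = 21)
I(p, L) = 47/23 (I(p, L) = 2 + 1/(2 + 21) = 2 + 1/23 = 47/23)
s(X) = -4 (s(X) = 1 - 1*5 = 1 - 5 = -4)
31*(v + s(I(3, 0))) = 31*(36 - 4) = 31*32 = 992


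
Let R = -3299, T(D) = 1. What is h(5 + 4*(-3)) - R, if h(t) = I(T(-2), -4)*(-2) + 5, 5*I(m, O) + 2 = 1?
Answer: 16522/5 ≈ 3304.4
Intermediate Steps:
I(m, O) = -⅕ (I(m, O) = -⅖ + (⅕)*1 = -⅖ + ⅕ = -⅕)
h(t) = 27/5 (h(t) = -⅕*(-2) + 5 = ⅖ + 5 = 27/5)
h(5 + 4*(-3)) - R = 27/5 - 1*(-3299) = 27/5 + 3299 = 16522/5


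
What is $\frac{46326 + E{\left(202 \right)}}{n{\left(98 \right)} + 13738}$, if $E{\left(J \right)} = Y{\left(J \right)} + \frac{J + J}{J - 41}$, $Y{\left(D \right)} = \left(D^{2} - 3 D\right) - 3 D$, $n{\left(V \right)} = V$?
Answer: $\frac{6916601}{1113798} \approx 6.2099$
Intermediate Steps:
$Y{\left(D \right)} = D^{2} - 6 D$
$E{\left(J \right)} = J \left(-6 + J\right) + \frac{2 J}{-41 + J}$ ($E{\left(J \right)} = J \left(-6 + J\right) + \frac{J + J}{J - 41} = J \left(-6 + J\right) + \frac{2 J}{-41 + J}$)
$\frac{46326 + E{\left(202 \right)}}{n{\left(98 \right)} + 13738} = \frac{46326 + \frac{202 \left(248 + 202^{2} - 9494\right)}{-41 + 202}}{98 + 13738} = \frac{46326 + \frac{202 \left(248 + 40804 - 9494\right)}{161}}{13836} = \left(46326 + 202 \cdot \frac{1}{161} \cdot 31558\right) \frac{1}{13836} = \left(46326 + \frac{6374716}{161}\right) \frac{1}{13836} = \frac{13833202}{161} \cdot \frac{1}{13836} = \frac{6916601}{1113798}$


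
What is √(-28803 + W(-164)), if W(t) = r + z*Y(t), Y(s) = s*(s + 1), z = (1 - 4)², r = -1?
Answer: 2*√52946 ≈ 460.20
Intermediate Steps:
z = 9 (z = (-3)² = 9)
Y(s) = s*(1 + s)
W(t) = -1 + 9*t*(1 + t) (W(t) = -1 + 9*(t*(1 + t)) = -1 + 9*t*(1 + t))
√(-28803 + W(-164)) = √(-28803 + (-1 + 9*(-164)*(1 - 164))) = √(-28803 + (-1 + 9*(-164)*(-163))) = √(-28803 + (-1 + 240588)) = √(-28803 + 240587) = √211784 = 2*√52946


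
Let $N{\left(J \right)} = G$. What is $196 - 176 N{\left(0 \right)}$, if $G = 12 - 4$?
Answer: $-1212$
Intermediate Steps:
$G = 8$
$N{\left(J \right)} = 8$
$196 - 176 N{\left(0 \right)} = 196 - 1408 = -1212$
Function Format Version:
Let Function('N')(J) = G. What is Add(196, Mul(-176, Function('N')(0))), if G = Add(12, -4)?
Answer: -1212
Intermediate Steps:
G = 8
Function('N')(J) = 8
Add(196, Mul(-176, Function('N')(0))) = Add(196, Mul(-176, 8)) = Add(196, -1408) = -1212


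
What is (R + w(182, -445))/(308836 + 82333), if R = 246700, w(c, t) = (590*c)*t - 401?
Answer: -47537801/391169 ≈ -121.53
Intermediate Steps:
w(c, t) = -401 + 590*c*t (w(c, t) = 590*c*t - 401 = -401 + 590*c*t)
(R + w(182, -445))/(308836 + 82333) = (246700 + (-401 + 590*182*(-445)))/(308836 + 82333) = (246700 + (-401 - 47784100))/391169 = (246700 - 47784501)*(1/391169) = -47537801*1/391169 = -47537801/391169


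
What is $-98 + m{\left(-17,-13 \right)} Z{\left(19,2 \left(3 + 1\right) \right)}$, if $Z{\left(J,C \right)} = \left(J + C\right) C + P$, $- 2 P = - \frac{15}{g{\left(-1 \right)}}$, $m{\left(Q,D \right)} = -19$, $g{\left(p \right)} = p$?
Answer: $- \frac{8119}{2} \approx -4059.5$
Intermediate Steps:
$P = - \frac{15}{2}$ ($P = - \frac{\left(-15\right) \frac{1}{-1}}{2} = - \frac{\left(-15\right) \left(-1\right)}{2} = \left(- \frac{1}{2}\right) 15 = - \frac{15}{2} \approx -7.5$)
$Z{\left(J,C \right)} = - \frac{15}{2} + C \left(C + J\right)$ ($Z{\left(J,C \right)} = \left(J + C\right) C - \frac{15}{2} = \left(C + J\right) C - \frac{15}{2} = C \left(C + J\right) - \frac{15}{2} = - \frac{15}{2} + C \left(C + J\right)$)
$-98 + m{\left(-17,-13 \right)} Z{\left(19,2 \left(3 + 1\right) \right)} = -98 - 19 \left(- \frac{15}{2} + \left(2 \left(3 + 1\right)\right)^{2} + 2 \left(3 + 1\right) 19\right) = -98 - 19 \left(- \frac{15}{2} + \left(2 \cdot 4\right)^{2} + 2 \cdot 4 \cdot 19\right) = -98 - 19 \left(- \frac{15}{2} + 8^{2} + 8 \cdot 19\right) = -98 - 19 \left(- \frac{15}{2} + 64 + 152\right) = -98 - \frac{7923}{2} = - \frac{8119}{2}$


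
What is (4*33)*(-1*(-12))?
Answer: 1584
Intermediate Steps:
(4*33)*(-1*(-12)) = 132*12 = 1584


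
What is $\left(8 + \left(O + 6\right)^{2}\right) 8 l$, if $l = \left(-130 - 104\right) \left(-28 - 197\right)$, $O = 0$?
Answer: $18532800$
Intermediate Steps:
$l = 52650$ ($l = \left(-234\right) \left(-225\right) = 52650$)
$\left(8 + \left(O + 6\right)^{2}\right) 8 l = \left(8 + \left(0 + 6\right)^{2}\right) 8 \cdot 52650 = \left(8 + 6^{2}\right) 8 \cdot 52650 = \left(8 + 36\right) 8 \cdot 52650 = 44 \cdot 8 \cdot 52650 = 352 \cdot 52650 = 18532800$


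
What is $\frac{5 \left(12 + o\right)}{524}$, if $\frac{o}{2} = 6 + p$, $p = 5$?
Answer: $\frac{85}{262} \approx 0.32443$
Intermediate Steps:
$o = 22$ ($o = 2 \left(6 + 5\right) = 2 \cdot 11 = 22$)
$\frac{5 \left(12 + o\right)}{524} = \frac{5 \left(12 + 22\right)}{524} = 5 \cdot 34 \cdot \frac{1}{524} = 170 \cdot \frac{1}{524} = \frac{85}{262}$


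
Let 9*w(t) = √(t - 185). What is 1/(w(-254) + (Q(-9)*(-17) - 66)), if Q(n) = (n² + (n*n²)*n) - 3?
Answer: -9147249/1032989682760 - 9*I*√439/1032989682760 ≈ -8.8551e-6 - 1.8255e-10*I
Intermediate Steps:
w(t) = √(-185 + t)/9 (w(t) = √(t - 185)/9 = √(-185 + t)/9)
Q(n) = -3 + n² + n⁴ (Q(n) = (n² + n³*n) - 3 = (n² + n⁴) - 3 = -3 + n² + n⁴)
1/(w(-254) + (Q(-9)*(-17) - 66)) = 1/(√(-185 - 254)/9 + ((-3 + (-9)² + (-9)⁴)*(-17) - 66)) = 1/(√(-439)/9 + ((-3 + 81 + 6561)*(-17) - 66)) = 1/((I*√439)/9 + (6639*(-17) - 66)) = 1/(I*√439/9 + (-112863 - 66)) = 1/(I*√439/9 - 112929) = 1/(-112929 + I*√439/9)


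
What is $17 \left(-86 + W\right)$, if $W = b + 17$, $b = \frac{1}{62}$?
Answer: $- \frac{72709}{62} \approx -1172.7$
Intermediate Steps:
$b = \frac{1}{62} \approx 0.016129$
$W = \frac{1055}{62}$ ($W = \frac{1}{62} + 17 = \frac{1055}{62} \approx 17.016$)
$17 \left(-86 + W\right) = 17 \left(-86 + \frac{1055}{62}\right) = 17 \left(- \frac{4277}{62}\right) = - \frac{72709}{62}$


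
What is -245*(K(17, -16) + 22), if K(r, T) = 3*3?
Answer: -7595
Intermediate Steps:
K(r, T) = 9
-245*(K(17, -16) + 22) = -245*(9 + 22) = -245*31 = -7595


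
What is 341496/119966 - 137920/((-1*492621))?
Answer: 92386905868/29548885443 ≈ 3.1266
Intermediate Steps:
341496/119966 - 137920/((-1*492621)) = 341496*(1/119966) - 137920/(-492621) = 170748/59983 - 137920*(-1/492621) = 170748/59983 + 137920/492621 = 92386905868/29548885443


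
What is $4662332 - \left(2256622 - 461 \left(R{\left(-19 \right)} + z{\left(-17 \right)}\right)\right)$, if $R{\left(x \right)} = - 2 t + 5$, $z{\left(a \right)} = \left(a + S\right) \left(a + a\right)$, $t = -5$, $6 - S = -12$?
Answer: $2396951$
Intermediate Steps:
$S = 18$ ($S = 6 - -12 = 6 + 12 = 18$)
$z{\left(a \right)} = 2 a \left(18 + a\right)$ ($z{\left(a \right)} = \left(a + 18\right) \left(a + a\right) = \left(18 + a\right) 2 a = 2 a \left(18 + a\right)$)
$R{\left(x \right)} = 15$ ($R{\left(x \right)} = \left(-2\right) \left(-5\right) + 5 = 10 + 5 = 15$)
$4662332 - \left(2256622 - 461 \left(R{\left(-19 \right)} + z{\left(-17 \right)}\right)\right) = 4662332 - \left(2256622 - 461 \left(15 + 2 \left(-17\right) \left(18 - 17\right)\right)\right) = 4662332 - \left(2256622 - 461 \left(15 + 2 \left(-17\right) 1\right)\right) = 4662332 - \left(2256622 - 461 \left(15 - 34\right)\right) = 4662332 - \left(2256622 - -8759\right) = 4662332 - 2265381 = 2396951$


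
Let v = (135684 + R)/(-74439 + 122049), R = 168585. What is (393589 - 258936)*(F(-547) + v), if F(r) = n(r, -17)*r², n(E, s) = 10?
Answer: 6393939766911119/15870 ≈ 4.0289e+11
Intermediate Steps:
v = 101423/15870 (v = (135684 + 168585)/(-74439 + 122049) = 304269/47610 = 304269*(1/47610) = 101423/15870 ≈ 6.3909)
F(r) = 10*r²
(393589 - 258936)*(F(-547) + v) = (393589 - 258936)*(10*(-547)² + 101423/15870) = 134653*(10*299209 + 101423/15870) = 134653*(2992090 + 101423/15870) = 134653*(47484569723/15870) = 6393939766911119/15870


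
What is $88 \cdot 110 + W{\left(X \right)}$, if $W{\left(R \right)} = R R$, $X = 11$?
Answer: $9801$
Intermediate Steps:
$W{\left(R \right)} = R^{2}$
$88 \cdot 110 + W{\left(X \right)} = 88 \cdot 110 + 11^{2} = 9680 + 121 = 9801$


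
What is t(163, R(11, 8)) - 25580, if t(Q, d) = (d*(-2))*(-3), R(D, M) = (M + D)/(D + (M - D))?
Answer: -102263/4 ≈ -25566.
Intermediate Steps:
R(D, M) = (D + M)/M
t(Q, d) = 6*d (t(Q, d) = -2*d*(-3) = 6*d)
t(163, R(11, 8)) - 25580 = 6*((11 + 8)/8) - 25580 = 6*((⅛)*19) - 25580 = 6*(19/8) - 25580 = 57/4 - 25580 = -102263/4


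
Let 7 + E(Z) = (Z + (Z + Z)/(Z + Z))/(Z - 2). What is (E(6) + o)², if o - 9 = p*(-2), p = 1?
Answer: 49/16 ≈ 3.0625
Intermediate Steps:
E(Z) = -7 + (1 + Z)/(-2 + Z) (E(Z) = -7 + (Z + (Z + Z)/(Z + Z))/(Z - 2) = -7 + (Z + (2*Z)/((2*Z)))/(-2 + Z) = -7 + (Z + (2*Z)*(1/(2*Z)))/(-2 + Z) = -7 + (Z + 1)/(-2 + Z) = -7 + (1 + Z)/(-2 + Z))
o = 7 (o = 9 + 1*(-2) = 9 - 2 = 7)
(E(6) + o)² = (3*(5 - 2*6)/(-2 + 6) + 7)² = (3*(5 - 12)/4 + 7)² = (3*(¼)*(-7) + 7)² = (-21/4 + 7)² = (7/4)² = 49/16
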